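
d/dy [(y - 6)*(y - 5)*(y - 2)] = 3*y^2 - 26*y + 52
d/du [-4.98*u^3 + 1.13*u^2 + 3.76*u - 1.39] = -14.94*u^2 + 2.26*u + 3.76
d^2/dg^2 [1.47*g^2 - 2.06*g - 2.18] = 2.94000000000000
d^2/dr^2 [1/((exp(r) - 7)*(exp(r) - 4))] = (4*exp(3*r) - 33*exp(2*r) + 9*exp(r) + 308)*exp(r)/(exp(6*r) - 33*exp(5*r) + 447*exp(4*r) - 3179*exp(3*r) + 12516*exp(2*r) - 25872*exp(r) + 21952)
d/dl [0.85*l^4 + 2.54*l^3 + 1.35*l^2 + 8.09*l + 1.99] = 3.4*l^3 + 7.62*l^2 + 2.7*l + 8.09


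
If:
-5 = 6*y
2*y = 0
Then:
No Solution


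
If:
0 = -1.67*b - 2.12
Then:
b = -1.27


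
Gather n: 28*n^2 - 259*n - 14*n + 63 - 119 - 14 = 28*n^2 - 273*n - 70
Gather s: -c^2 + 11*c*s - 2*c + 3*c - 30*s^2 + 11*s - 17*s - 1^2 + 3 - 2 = -c^2 + c - 30*s^2 + s*(11*c - 6)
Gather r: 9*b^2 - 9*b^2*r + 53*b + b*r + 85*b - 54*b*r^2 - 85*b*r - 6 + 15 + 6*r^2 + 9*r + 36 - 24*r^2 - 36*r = 9*b^2 + 138*b + r^2*(-54*b - 18) + r*(-9*b^2 - 84*b - 27) + 45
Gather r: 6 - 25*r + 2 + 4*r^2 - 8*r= 4*r^2 - 33*r + 8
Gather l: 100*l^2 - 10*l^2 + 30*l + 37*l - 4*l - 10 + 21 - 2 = 90*l^2 + 63*l + 9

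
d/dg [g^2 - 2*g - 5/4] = 2*g - 2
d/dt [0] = 0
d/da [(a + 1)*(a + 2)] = 2*a + 3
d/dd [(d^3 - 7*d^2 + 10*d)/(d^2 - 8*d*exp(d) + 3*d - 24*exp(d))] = (d*(d^2 - 7*d + 10)*(8*d*exp(d) - 2*d + 32*exp(d) - 3) + (3*d^2 - 14*d + 10)*(d^2 - 8*d*exp(d) + 3*d - 24*exp(d)))/(d^2 - 8*d*exp(d) + 3*d - 24*exp(d))^2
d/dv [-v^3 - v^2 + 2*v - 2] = -3*v^2 - 2*v + 2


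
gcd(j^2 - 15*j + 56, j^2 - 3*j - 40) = j - 8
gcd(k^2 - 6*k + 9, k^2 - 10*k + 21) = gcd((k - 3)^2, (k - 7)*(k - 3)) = k - 3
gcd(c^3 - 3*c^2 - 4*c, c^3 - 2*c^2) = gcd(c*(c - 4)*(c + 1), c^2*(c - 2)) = c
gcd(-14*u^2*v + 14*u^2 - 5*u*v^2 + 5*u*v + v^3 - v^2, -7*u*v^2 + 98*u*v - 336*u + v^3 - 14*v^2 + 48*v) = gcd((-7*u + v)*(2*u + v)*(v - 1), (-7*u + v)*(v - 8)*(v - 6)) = 7*u - v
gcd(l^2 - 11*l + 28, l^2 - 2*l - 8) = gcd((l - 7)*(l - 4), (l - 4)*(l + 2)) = l - 4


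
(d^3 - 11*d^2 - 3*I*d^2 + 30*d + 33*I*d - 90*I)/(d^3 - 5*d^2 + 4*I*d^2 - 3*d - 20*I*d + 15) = (d^2 - 3*d*(2 + I) + 18*I)/(d^2 + 4*I*d - 3)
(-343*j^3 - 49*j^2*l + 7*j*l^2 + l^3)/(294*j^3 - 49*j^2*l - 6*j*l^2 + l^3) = (-7*j - l)/(6*j - l)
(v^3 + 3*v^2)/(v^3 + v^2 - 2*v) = v*(v + 3)/(v^2 + v - 2)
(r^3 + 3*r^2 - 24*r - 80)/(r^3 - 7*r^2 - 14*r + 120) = (r + 4)/(r - 6)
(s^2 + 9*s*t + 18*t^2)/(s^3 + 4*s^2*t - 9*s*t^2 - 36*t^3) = (s + 6*t)/(s^2 + s*t - 12*t^2)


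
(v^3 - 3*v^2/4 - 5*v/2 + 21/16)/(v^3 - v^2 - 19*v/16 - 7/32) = 2*(4*v^2 + 4*v - 3)/(8*v^2 + 6*v + 1)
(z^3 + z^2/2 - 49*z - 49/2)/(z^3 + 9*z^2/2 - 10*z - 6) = (z^2 - 49)/(z^2 + 4*z - 12)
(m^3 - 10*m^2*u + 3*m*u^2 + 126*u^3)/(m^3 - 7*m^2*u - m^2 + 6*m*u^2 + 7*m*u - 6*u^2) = (-m^2 + 4*m*u + 21*u^2)/(-m^2 + m*u + m - u)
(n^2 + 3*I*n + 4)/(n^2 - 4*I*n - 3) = (n + 4*I)/(n - 3*I)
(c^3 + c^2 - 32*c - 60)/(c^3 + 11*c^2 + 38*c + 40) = (c - 6)/(c + 4)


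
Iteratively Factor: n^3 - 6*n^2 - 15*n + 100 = (n + 4)*(n^2 - 10*n + 25) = (n - 5)*(n + 4)*(n - 5)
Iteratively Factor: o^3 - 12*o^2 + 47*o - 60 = (o - 5)*(o^2 - 7*o + 12) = (o - 5)*(o - 3)*(o - 4)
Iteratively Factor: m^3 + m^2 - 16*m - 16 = (m - 4)*(m^2 + 5*m + 4) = (m - 4)*(m + 4)*(m + 1)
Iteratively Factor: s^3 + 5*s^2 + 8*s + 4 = (s + 1)*(s^2 + 4*s + 4) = (s + 1)*(s + 2)*(s + 2)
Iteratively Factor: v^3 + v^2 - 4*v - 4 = (v + 2)*(v^2 - v - 2) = (v + 1)*(v + 2)*(v - 2)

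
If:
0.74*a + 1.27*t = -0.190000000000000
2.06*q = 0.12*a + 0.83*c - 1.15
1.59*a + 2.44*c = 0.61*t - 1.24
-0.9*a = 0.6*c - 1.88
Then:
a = 5.24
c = -4.72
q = -2.15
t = -3.20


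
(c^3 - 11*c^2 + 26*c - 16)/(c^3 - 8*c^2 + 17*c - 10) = (c - 8)/(c - 5)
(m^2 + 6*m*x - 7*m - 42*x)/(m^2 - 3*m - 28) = (m + 6*x)/(m + 4)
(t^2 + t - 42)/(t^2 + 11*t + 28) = (t - 6)/(t + 4)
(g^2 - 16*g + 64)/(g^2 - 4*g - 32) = (g - 8)/(g + 4)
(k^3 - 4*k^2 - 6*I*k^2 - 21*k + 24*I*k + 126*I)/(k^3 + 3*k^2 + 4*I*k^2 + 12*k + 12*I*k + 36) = (k^2 - k*(7 + 6*I) + 42*I)/(k^2 + 4*I*k + 12)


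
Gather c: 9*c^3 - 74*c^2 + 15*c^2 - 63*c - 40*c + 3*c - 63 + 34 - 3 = 9*c^3 - 59*c^2 - 100*c - 32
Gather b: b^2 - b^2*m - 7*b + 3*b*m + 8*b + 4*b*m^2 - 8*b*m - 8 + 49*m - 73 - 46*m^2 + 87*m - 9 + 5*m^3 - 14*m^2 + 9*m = b^2*(1 - m) + b*(4*m^2 - 5*m + 1) + 5*m^3 - 60*m^2 + 145*m - 90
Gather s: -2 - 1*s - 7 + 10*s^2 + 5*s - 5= 10*s^2 + 4*s - 14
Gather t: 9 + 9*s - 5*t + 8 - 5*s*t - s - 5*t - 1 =8*s + t*(-5*s - 10) + 16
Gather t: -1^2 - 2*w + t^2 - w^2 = t^2 - w^2 - 2*w - 1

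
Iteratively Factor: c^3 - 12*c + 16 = (c + 4)*(c^2 - 4*c + 4) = (c - 2)*(c + 4)*(c - 2)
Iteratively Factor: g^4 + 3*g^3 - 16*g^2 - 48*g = (g - 4)*(g^3 + 7*g^2 + 12*g) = (g - 4)*(g + 3)*(g^2 + 4*g) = g*(g - 4)*(g + 3)*(g + 4)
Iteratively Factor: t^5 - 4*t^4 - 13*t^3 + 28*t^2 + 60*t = (t - 3)*(t^4 - t^3 - 16*t^2 - 20*t) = (t - 3)*(t + 2)*(t^3 - 3*t^2 - 10*t) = t*(t - 3)*(t + 2)*(t^2 - 3*t - 10) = t*(t - 5)*(t - 3)*(t + 2)*(t + 2)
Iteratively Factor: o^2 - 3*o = (o - 3)*(o)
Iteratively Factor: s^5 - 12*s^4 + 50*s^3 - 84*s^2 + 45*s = (s)*(s^4 - 12*s^3 + 50*s^2 - 84*s + 45) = s*(s - 3)*(s^3 - 9*s^2 + 23*s - 15) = s*(s - 3)*(s - 1)*(s^2 - 8*s + 15) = s*(s - 3)^2*(s - 1)*(s - 5)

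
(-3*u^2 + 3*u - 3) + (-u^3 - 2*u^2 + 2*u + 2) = -u^3 - 5*u^2 + 5*u - 1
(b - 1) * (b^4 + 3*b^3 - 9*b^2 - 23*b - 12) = b^5 + 2*b^4 - 12*b^3 - 14*b^2 + 11*b + 12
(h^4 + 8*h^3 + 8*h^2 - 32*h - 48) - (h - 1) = h^4 + 8*h^3 + 8*h^2 - 33*h - 47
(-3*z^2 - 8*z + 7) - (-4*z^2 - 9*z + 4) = z^2 + z + 3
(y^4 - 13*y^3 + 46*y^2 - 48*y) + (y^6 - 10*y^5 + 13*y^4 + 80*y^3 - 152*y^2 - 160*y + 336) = y^6 - 10*y^5 + 14*y^4 + 67*y^3 - 106*y^2 - 208*y + 336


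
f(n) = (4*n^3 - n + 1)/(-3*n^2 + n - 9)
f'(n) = (6*n - 1)*(4*n^3 - n + 1)/(-3*n^2 + n - 9)^2 + (12*n^2 - 1)/(-3*n^2 + n - 9) = ((1 - 12*n^2)*(3*n^2 - n + 9) + (6*n - 1)*(4*n^3 - n + 1))/(3*n^2 - n + 9)^2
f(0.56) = -0.12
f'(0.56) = -0.26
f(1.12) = -0.47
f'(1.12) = -0.97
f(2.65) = -2.65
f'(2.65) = -1.59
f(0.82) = -0.23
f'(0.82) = -0.60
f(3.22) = -3.56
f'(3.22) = -1.58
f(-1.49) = 0.63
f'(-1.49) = -1.13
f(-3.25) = 3.03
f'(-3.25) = -1.45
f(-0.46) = -0.11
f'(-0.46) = -0.19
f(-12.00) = 15.23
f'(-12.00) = -1.36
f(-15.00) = 19.29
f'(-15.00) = -1.35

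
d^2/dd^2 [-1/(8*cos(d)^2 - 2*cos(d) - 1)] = 2*(128*sin(d)^4 - 82*sin(d)^2 + 29*cos(d) - 6*cos(3*d) - 58)/((2*cos(d) - 1)^3*(4*cos(d) + 1)^3)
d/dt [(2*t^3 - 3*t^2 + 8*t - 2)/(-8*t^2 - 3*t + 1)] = (-16*t^4 - 12*t^3 + 79*t^2 - 38*t + 2)/(64*t^4 + 48*t^3 - 7*t^2 - 6*t + 1)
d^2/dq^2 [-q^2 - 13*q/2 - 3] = -2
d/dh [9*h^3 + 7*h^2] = h*(27*h + 14)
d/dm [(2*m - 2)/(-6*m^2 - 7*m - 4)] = 2*(6*m^2 - 12*m - 11)/(36*m^4 + 84*m^3 + 97*m^2 + 56*m + 16)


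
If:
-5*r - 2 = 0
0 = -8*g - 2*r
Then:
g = 1/10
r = -2/5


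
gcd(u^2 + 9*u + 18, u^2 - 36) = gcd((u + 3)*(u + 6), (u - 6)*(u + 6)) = u + 6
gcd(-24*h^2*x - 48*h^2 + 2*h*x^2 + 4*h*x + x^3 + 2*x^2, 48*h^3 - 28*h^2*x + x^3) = -24*h^2 + 2*h*x + x^2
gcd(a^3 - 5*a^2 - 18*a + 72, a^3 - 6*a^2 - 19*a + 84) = a^2 + a - 12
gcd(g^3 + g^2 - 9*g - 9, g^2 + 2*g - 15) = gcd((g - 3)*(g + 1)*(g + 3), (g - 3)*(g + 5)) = g - 3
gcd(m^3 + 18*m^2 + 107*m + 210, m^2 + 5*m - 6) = m + 6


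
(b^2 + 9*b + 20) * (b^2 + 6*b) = b^4 + 15*b^3 + 74*b^2 + 120*b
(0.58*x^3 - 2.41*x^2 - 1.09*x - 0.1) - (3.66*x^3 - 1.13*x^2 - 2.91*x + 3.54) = -3.08*x^3 - 1.28*x^2 + 1.82*x - 3.64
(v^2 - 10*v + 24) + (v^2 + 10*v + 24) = 2*v^2 + 48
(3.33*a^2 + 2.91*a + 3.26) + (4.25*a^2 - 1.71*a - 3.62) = 7.58*a^2 + 1.2*a - 0.36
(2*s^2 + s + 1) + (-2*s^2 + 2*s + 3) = 3*s + 4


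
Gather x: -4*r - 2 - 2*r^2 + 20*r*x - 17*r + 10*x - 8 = -2*r^2 - 21*r + x*(20*r + 10) - 10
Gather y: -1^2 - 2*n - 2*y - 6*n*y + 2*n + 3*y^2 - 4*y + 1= 3*y^2 + y*(-6*n - 6)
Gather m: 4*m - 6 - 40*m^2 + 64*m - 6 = -40*m^2 + 68*m - 12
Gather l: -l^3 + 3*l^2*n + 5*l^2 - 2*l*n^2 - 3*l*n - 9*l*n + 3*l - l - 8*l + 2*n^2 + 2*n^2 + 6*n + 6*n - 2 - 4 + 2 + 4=-l^3 + l^2*(3*n + 5) + l*(-2*n^2 - 12*n - 6) + 4*n^2 + 12*n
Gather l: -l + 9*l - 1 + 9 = 8*l + 8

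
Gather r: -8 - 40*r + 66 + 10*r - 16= 42 - 30*r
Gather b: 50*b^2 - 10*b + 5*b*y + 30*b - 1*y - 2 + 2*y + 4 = 50*b^2 + b*(5*y + 20) + y + 2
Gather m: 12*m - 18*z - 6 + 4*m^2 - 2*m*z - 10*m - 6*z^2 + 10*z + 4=4*m^2 + m*(2 - 2*z) - 6*z^2 - 8*z - 2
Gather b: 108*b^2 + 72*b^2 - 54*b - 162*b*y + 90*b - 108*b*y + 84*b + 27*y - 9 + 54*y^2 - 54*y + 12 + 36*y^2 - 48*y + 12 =180*b^2 + b*(120 - 270*y) + 90*y^2 - 75*y + 15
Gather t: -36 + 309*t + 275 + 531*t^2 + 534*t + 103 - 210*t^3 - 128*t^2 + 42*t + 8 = -210*t^3 + 403*t^2 + 885*t + 350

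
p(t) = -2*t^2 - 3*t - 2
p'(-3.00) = 9.00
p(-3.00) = -11.00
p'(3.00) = -15.00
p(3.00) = -29.00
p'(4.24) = -19.96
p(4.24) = -50.68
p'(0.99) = -6.96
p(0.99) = -6.93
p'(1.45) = -8.80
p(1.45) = -10.56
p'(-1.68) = 3.72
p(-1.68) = -2.60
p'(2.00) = -11.00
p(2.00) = -16.00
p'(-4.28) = 14.12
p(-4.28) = -25.80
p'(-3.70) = 11.80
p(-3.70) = -18.28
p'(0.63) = -5.52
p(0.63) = -4.68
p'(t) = -4*t - 3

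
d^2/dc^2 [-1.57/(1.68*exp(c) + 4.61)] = (12.159336 - 4.431168*exp(c))*exp(c)/(1.68*exp(c) + 4.61)^3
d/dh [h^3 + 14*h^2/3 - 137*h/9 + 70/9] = 3*h^2 + 28*h/3 - 137/9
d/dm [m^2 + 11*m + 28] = 2*m + 11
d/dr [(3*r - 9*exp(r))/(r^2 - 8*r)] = 3*(r*(1 - 3*exp(r))*(r - 8) - 2*(r - 4)*(r - 3*exp(r)))/(r^2*(r - 8)^2)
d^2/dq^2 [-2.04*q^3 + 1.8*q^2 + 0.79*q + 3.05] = 3.6 - 12.24*q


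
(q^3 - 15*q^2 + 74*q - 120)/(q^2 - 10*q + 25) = (q^2 - 10*q + 24)/(q - 5)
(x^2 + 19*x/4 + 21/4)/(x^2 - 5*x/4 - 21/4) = (x + 3)/(x - 3)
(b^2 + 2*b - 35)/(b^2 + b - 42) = (b - 5)/(b - 6)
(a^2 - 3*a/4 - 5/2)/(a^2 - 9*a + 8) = (4*a^2 - 3*a - 10)/(4*(a^2 - 9*a + 8))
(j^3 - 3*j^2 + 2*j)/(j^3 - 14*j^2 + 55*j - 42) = j*(j - 2)/(j^2 - 13*j + 42)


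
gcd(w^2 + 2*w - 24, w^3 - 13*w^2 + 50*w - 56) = w - 4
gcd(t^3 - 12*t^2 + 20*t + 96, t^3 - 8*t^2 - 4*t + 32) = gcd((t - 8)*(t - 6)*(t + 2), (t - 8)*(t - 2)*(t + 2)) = t^2 - 6*t - 16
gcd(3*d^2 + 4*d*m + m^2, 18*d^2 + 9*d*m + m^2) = 3*d + m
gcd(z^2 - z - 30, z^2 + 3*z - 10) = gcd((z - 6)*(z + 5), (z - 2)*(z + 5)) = z + 5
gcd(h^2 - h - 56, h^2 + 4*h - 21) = h + 7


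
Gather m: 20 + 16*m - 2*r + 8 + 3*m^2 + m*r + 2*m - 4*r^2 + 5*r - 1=3*m^2 + m*(r + 18) - 4*r^2 + 3*r + 27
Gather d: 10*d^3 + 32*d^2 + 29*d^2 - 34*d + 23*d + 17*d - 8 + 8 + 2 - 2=10*d^3 + 61*d^2 + 6*d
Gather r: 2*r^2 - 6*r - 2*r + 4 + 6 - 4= 2*r^2 - 8*r + 6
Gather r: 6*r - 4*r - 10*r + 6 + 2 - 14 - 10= -8*r - 16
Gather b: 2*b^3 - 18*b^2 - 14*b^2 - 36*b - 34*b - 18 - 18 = 2*b^3 - 32*b^2 - 70*b - 36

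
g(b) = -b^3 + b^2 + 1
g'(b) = -3*b^2 + 2*b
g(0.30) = 1.06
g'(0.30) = 0.33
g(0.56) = 1.14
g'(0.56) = 0.18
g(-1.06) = 3.31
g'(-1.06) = -5.49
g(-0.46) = 1.31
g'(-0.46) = -1.55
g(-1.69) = 8.68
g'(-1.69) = -11.95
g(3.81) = -39.79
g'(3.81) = -35.93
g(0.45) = 1.11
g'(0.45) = 0.29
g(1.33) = 0.42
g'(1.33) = -2.65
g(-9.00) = 811.00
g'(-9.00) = -261.00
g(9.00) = -647.00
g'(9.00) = -225.00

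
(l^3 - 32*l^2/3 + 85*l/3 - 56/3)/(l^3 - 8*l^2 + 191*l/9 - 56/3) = 3*(l^2 - 8*l + 7)/(3*l^2 - 16*l + 21)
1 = 1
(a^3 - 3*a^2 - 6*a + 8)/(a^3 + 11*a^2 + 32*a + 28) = (a^2 - 5*a + 4)/(a^2 + 9*a + 14)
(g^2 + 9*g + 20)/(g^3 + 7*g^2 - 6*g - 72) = (g + 5)/(g^2 + 3*g - 18)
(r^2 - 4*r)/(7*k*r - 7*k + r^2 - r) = r*(r - 4)/(7*k*r - 7*k + r^2 - r)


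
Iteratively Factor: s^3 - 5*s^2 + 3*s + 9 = (s - 3)*(s^2 - 2*s - 3) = (s - 3)*(s + 1)*(s - 3)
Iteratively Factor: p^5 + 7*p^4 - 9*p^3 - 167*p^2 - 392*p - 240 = (p + 3)*(p^4 + 4*p^3 - 21*p^2 - 104*p - 80) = (p + 3)*(p + 4)*(p^3 - 21*p - 20) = (p + 1)*(p + 3)*(p + 4)*(p^2 - p - 20) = (p + 1)*(p + 3)*(p + 4)^2*(p - 5)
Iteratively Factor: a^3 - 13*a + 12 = (a - 3)*(a^2 + 3*a - 4) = (a - 3)*(a + 4)*(a - 1)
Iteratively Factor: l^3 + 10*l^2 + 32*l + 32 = (l + 4)*(l^2 + 6*l + 8) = (l + 4)^2*(l + 2)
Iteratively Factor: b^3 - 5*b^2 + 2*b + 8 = (b - 4)*(b^2 - b - 2) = (b - 4)*(b + 1)*(b - 2)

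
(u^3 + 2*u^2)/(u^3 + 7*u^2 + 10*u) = u/(u + 5)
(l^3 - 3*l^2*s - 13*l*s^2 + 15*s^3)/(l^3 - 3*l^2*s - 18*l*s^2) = (-l^2 + 6*l*s - 5*s^2)/(l*(-l + 6*s))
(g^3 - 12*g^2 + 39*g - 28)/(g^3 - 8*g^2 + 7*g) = (g - 4)/g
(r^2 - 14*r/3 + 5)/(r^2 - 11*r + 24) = (r - 5/3)/(r - 8)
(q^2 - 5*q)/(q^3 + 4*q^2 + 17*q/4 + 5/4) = 4*q*(q - 5)/(4*q^3 + 16*q^2 + 17*q + 5)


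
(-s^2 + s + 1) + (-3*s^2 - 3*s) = -4*s^2 - 2*s + 1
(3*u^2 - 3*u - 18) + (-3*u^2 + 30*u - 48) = 27*u - 66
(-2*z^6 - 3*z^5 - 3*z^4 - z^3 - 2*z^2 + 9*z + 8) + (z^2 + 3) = -2*z^6 - 3*z^5 - 3*z^4 - z^3 - z^2 + 9*z + 11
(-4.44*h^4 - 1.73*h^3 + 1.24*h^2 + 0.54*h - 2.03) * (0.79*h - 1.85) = -3.5076*h^5 + 6.8473*h^4 + 4.1801*h^3 - 1.8674*h^2 - 2.6027*h + 3.7555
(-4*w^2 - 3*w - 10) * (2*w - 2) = -8*w^3 + 2*w^2 - 14*w + 20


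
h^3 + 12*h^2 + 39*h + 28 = (h + 1)*(h + 4)*(h + 7)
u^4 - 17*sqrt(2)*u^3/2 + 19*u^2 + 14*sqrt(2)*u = u*(u - 7*sqrt(2))*(u - 2*sqrt(2))*(u + sqrt(2)/2)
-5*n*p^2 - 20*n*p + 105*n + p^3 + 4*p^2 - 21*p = (-5*n + p)*(p - 3)*(p + 7)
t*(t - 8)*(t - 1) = t^3 - 9*t^2 + 8*t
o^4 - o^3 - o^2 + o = o*(o - 1)^2*(o + 1)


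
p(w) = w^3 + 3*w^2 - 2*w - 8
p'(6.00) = 142.00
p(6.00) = 304.00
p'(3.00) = 43.00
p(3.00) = 40.00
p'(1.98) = 21.64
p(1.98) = 7.56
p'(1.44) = 12.86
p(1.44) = -1.67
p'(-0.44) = -4.06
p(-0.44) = -6.62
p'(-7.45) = 119.81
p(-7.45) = -240.09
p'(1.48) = 13.45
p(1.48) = -1.15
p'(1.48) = 13.45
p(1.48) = -1.15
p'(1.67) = 16.39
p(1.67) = 1.68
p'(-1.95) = -2.29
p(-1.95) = -0.11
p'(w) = 3*w^2 + 6*w - 2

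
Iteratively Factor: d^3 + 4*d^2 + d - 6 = (d + 3)*(d^2 + d - 2) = (d - 1)*(d + 3)*(d + 2)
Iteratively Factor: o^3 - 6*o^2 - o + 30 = (o - 3)*(o^2 - 3*o - 10) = (o - 5)*(o - 3)*(o + 2)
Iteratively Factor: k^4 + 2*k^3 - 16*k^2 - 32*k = (k - 4)*(k^3 + 6*k^2 + 8*k) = k*(k - 4)*(k^2 + 6*k + 8) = k*(k - 4)*(k + 4)*(k + 2)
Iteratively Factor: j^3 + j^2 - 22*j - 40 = (j - 5)*(j^2 + 6*j + 8) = (j - 5)*(j + 4)*(j + 2)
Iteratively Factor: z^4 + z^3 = (z)*(z^3 + z^2) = z*(z + 1)*(z^2) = z^2*(z + 1)*(z)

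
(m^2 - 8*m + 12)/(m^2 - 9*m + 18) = (m - 2)/(m - 3)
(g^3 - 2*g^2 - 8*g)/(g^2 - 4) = g*(g - 4)/(g - 2)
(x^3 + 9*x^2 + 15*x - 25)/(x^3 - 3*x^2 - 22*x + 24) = (x^2 + 10*x + 25)/(x^2 - 2*x - 24)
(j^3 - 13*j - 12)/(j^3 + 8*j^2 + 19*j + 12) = (j - 4)/(j + 4)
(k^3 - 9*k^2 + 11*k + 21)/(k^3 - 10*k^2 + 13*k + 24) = (k - 7)/(k - 8)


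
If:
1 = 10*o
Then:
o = 1/10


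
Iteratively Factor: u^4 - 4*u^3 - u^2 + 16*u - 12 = (u - 3)*(u^3 - u^2 - 4*u + 4) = (u - 3)*(u + 2)*(u^2 - 3*u + 2) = (u - 3)*(u - 2)*(u + 2)*(u - 1)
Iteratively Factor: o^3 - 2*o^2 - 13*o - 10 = (o - 5)*(o^2 + 3*o + 2) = (o - 5)*(o + 1)*(o + 2)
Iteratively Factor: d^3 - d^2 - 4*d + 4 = (d - 1)*(d^2 - 4) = (d - 2)*(d - 1)*(d + 2)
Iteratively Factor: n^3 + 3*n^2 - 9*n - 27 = (n - 3)*(n^2 + 6*n + 9) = (n - 3)*(n + 3)*(n + 3)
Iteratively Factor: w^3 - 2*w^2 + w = (w - 1)*(w^2 - w) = w*(w - 1)*(w - 1)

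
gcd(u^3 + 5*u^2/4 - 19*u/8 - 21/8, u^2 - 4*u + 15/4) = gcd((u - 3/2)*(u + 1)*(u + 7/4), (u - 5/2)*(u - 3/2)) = u - 3/2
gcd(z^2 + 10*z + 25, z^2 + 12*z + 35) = z + 5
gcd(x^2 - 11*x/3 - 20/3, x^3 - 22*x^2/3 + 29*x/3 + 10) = x - 5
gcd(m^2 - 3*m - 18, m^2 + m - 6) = m + 3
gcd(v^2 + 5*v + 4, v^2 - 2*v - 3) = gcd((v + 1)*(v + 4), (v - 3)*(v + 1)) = v + 1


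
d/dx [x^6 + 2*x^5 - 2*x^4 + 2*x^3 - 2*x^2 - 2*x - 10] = 6*x^5 + 10*x^4 - 8*x^3 + 6*x^2 - 4*x - 2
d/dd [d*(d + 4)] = 2*d + 4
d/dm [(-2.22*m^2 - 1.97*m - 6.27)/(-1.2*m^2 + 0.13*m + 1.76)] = (-2.6526*m^2 - 22.8624*m - 2.6521)/(1.44*m^4 - 0.312*m^3 - 4.2071*m^2 + 0.4576*m + 3.0976)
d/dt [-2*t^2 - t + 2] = -4*t - 1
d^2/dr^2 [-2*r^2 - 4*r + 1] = -4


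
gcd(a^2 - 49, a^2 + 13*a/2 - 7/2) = a + 7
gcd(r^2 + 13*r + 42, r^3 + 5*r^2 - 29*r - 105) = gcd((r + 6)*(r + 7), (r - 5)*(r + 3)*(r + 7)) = r + 7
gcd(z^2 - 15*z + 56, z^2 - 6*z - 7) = z - 7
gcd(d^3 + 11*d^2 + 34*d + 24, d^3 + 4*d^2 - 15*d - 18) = d^2 + 7*d + 6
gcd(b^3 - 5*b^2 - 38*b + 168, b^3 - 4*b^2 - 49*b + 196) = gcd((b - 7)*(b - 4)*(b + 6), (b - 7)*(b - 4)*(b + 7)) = b^2 - 11*b + 28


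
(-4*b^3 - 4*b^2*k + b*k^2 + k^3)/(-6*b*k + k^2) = (4*b^3 + 4*b^2*k - b*k^2 - k^3)/(k*(6*b - k))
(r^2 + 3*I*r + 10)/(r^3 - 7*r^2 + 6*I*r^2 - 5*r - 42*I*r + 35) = (r - 2*I)/(r^2 + r*(-7 + I) - 7*I)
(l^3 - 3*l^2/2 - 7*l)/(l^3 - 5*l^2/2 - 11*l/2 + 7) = l/(l - 1)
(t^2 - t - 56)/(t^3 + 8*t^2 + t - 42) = (t - 8)/(t^2 + t - 6)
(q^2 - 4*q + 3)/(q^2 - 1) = (q - 3)/(q + 1)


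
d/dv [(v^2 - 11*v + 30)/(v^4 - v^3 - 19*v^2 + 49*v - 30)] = ((11 - 2*v)*(-v^4 + v^3 + 19*v^2 - 49*v + 30) - (v^2 - 11*v + 30)*(4*v^3 - 3*v^2 - 38*v + 49))/(-v^4 + v^3 + 19*v^2 - 49*v + 30)^2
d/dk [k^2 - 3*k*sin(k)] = -3*k*cos(k) + 2*k - 3*sin(k)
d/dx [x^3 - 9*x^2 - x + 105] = 3*x^2 - 18*x - 1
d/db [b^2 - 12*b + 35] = 2*b - 12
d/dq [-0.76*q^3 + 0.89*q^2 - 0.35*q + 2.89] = -2.28*q^2 + 1.78*q - 0.35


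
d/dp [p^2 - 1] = 2*p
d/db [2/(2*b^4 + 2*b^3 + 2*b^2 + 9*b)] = 2*(-8*b^3 - 6*b^2 - 4*b - 9)/(b^2*(2*b^3 + 2*b^2 + 2*b + 9)^2)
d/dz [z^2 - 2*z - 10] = 2*z - 2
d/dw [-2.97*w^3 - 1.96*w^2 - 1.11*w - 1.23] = -8.91*w^2 - 3.92*w - 1.11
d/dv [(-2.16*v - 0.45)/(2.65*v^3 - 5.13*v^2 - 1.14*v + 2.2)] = (11.448*v^3 - 7.5033*v^2 - 4.617*v - 5.265)/(7.0225*v^6 - 27.189*v^5 + 20.2749*v^4 + 23.3564*v^3 - 21.2724*v^2 - 5.016*v + 4.84)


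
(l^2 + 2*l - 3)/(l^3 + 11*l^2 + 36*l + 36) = (l - 1)/(l^2 + 8*l + 12)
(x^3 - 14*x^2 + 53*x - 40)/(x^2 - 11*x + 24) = (x^2 - 6*x + 5)/(x - 3)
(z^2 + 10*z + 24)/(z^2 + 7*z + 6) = (z + 4)/(z + 1)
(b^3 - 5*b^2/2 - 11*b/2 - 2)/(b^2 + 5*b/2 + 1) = (b^2 - 3*b - 4)/(b + 2)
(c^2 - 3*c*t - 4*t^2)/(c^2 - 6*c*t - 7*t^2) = (-c + 4*t)/(-c + 7*t)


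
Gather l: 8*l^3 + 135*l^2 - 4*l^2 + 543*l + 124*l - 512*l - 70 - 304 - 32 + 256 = 8*l^3 + 131*l^2 + 155*l - 150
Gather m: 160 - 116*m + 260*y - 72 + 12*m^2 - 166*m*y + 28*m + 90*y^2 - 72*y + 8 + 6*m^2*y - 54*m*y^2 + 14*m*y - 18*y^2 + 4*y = m^2*(6*y + 12) + m*(-54*y^2 - 152*y - 88) + 72*y^2 + 192*y + 96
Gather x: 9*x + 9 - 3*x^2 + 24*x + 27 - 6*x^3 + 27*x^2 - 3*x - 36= -6*x^3 + 24*x^2 + 30*x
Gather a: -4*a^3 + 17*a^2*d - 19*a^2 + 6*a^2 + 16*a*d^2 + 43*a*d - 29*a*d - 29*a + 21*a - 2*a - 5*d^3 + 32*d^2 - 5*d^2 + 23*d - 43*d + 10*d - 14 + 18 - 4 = -4*a^3 + a^2*(17*d - 13) + a*(16*d^2 + 14*d - 10) - 5*d^3 + 27*d^2 - 10*d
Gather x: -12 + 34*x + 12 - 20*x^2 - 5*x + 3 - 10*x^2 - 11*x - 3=-30*x^2 + 18*x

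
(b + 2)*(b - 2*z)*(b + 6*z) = b^3 + 4*b^2*z + 2*b^2 - 12*b*z^2 + 8*b*z - 24*z^2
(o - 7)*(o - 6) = o^2 - 13*o + 42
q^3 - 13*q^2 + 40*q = q*(q - 8)*(q - 5)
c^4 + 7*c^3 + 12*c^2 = c^2*(c + 3)*(c + 4)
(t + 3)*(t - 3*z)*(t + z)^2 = t^4 - t^3*z + 3*t^3 - 5*t^2*z^2 - 3*t^2*z - 3*t*z^3 - 15*t*z^2 - 9*z^3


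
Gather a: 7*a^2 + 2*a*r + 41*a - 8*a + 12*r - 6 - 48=7*a^2 + a*(2*r + 33) + 12*r - 54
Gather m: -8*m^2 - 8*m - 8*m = -8*m^2 - 16*m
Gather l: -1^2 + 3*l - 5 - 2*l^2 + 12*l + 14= -2*l^2 + 15*l + 8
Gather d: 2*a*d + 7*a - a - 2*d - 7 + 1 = 6*a + d*(2*a - 2) - 6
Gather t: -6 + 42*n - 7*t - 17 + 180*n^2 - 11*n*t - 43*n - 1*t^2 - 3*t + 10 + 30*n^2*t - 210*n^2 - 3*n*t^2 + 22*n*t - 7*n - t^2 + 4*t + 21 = -30*n^2 - 8*n + t^2*(-3*n - 2) + t*(30*n^2 + 11*n - 6) + 8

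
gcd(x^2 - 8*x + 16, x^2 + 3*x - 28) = x - 4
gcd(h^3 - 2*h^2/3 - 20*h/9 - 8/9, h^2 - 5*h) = 1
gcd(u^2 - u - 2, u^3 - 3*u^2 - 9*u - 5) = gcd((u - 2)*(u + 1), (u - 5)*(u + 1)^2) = u + 1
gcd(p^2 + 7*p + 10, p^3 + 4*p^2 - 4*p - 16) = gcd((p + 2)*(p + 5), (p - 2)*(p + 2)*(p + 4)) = p + 2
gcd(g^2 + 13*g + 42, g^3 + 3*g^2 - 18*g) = g + 6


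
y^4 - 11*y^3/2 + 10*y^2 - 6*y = y*(y - 2)^2*(y - 3/2)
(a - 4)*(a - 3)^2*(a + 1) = a^4 - 9*a^3 + 23*a^2 - 3*a - 36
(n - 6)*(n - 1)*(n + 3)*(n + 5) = n^4 + n^3 - 35*n^2 - 57*n + 90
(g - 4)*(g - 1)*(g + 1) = g^3 - 4*g^2 - g + 4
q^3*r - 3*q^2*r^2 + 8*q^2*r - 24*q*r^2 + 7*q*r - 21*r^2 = (q + 7)*(q - 3*r)*(q*r + r)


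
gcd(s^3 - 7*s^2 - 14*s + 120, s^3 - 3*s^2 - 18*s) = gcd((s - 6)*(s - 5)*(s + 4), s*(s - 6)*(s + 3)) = s - 6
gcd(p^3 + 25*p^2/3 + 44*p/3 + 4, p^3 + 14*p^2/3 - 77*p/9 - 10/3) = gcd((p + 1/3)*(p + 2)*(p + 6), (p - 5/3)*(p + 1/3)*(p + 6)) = p^2 + 19*p/3 + 2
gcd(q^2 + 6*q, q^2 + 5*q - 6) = q + 6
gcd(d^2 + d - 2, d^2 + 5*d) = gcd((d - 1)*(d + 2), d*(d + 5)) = 1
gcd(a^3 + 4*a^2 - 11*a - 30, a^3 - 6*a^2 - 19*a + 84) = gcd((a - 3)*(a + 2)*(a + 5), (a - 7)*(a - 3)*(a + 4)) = a - 3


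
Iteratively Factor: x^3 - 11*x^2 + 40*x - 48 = (x - 3)*(x^2 - 8*x + 16) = (x - 4)*(x - 3)*(x - 4)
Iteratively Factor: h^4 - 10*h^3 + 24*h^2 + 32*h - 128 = (h - 4)*(h^3 - 6*h^2 + 32) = (h - 4)*(h + 2)*(h^2 - 8*h + 16) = (h - 4)^2*(h + 2)*(h - 4)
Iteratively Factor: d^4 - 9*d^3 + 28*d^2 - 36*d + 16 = (d - 4)*(d^3 - 5*d^2 + 8*d - 4) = (d - 4)*(d - 2)*(d^2 - 3*d + 2) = (d - 4)*(d - 2)^2*(d - 1)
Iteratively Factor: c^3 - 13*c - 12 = (c + 1)*(c^2 - c - 12) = (c + 1)*(c + 3)*(c - 4)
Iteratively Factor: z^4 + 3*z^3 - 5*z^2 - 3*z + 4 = (z - 1)*(z^3 + 4*z^2 - z - 4) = (z - 1)*(z + 1)*(z^2 + 3*z - 4) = (z - 1)*(z + 1)*(z + 4)*(z - 1)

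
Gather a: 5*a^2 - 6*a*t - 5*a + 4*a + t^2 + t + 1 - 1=5*a^2 + a*(-6*t - 1) + t^2 + t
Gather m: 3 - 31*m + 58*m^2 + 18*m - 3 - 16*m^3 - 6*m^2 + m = -16*m^3 + 52*m^2 - 12*m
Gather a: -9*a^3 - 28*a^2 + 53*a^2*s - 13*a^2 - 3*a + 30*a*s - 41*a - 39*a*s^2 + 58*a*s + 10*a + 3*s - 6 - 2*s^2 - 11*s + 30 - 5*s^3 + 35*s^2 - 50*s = -9*a^3 + a^2*(53*s - 41) + a*(-39*s^2 + 88*s - 34) - 5*s^3 + 33*s^2 - 58*s + 24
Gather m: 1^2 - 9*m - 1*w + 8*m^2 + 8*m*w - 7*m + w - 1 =8*m^2 + m*(8*w - 16)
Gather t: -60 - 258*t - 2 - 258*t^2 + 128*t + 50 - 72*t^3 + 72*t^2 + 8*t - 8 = -72*t^3 - 186*t^2 - 122*t - 20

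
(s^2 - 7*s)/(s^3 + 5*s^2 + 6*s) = (s - 7)/(s^2 + 5*s + 6)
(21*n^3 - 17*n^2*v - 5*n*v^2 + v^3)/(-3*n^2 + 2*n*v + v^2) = -7*n + v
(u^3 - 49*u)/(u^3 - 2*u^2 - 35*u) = (u + 7)/(u + 5)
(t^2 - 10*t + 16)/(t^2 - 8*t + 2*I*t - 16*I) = (t - 2)/(t + 2*I)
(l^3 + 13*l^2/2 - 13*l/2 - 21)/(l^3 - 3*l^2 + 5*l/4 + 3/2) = 2*(2*l^2 + 17*l + 21)/(4*l^2 - 4*l - 3)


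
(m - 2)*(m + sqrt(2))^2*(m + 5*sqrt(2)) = m^4 - 2*m^3 + 7*sqrt(2)*m^3 - 14*sqrt(2)*m^2 + 22*m^2 - 44*m + 10*sqrt(2)*m - 20*sqrt(2)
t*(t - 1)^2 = t^3 - 2*t^2 + t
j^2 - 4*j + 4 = (j - 2)^2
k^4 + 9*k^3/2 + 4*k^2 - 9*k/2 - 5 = (k - 1)*(k + 1)*(k + 2)*(k + 5/2)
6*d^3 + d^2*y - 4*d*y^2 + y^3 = (-3*d + y)*(-2*d + y)*(d + y)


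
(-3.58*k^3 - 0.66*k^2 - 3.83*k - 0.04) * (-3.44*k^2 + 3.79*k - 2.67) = 12.3152*k^5 - 11.2978*k^4 + 20.2324*k^3 - 12.6159*k^2 + 10.0745*k + 0.1068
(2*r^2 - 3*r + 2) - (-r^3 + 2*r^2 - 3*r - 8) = r^3 + 10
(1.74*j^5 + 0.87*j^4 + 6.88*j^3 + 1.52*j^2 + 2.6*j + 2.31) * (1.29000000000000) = 2.2446*j^5 + 1.1223*j^4 + 8.8752*j^3 + 1.9608*j^2 + 3.354*j + 2.9799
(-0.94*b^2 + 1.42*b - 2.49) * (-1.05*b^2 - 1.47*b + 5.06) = 0.987*b^4 - 0.1092*b^3 - 4.2293*b^2 + 10.8455*b - 12.5994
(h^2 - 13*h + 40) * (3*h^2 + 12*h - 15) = 3*h^4 - 27*h^3 - 51*h^2 + 675*h - 600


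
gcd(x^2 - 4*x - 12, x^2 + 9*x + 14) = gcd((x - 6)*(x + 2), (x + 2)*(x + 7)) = x + 2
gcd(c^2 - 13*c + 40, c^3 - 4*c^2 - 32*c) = c - 8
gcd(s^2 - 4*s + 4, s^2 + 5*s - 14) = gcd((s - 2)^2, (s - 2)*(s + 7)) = s - 2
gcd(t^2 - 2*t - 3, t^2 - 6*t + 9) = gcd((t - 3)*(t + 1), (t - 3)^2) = t - 3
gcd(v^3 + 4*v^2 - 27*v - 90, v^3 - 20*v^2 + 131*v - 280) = v - 5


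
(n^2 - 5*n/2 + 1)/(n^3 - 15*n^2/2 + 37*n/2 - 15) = (2*n - 1)/(2*n^2 - 11*n + 15)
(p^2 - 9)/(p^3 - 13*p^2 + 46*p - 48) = (p + 3)/(p^2 - 10*p + 16)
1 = 1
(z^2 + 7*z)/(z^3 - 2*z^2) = (z + 7)/(z*(z - 2))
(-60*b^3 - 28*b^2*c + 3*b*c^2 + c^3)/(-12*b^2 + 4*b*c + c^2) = (10*b^2 + 3*b*c - c^2)/(2*b - c)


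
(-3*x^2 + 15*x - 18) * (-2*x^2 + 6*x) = 6*x^4 - 48*x^3 + 126*x^2 - 108*x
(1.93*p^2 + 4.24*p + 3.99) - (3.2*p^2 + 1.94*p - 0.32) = -1.27*p^2 + 2.3*p + 4.31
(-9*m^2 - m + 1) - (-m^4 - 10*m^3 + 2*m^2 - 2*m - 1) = m^4 + 10*m^3 - 11*m^2 + m + 2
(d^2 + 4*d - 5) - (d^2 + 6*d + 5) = -2*d - 10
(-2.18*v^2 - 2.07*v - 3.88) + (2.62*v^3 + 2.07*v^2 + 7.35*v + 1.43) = 2.62*v^3 - 0.11*v^2 + 5.28*v - 2.45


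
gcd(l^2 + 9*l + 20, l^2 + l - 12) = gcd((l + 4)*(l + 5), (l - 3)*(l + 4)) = l + 4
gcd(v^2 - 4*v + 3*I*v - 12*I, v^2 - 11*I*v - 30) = 1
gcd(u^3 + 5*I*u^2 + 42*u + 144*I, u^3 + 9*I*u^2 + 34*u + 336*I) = u^2 + 2*I*u + 48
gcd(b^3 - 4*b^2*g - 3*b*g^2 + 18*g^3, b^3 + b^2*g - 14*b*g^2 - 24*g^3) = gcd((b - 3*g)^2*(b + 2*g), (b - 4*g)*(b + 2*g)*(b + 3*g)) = b + 2*g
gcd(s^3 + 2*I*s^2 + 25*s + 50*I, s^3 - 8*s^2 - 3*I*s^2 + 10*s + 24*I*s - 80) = s^2 - 3*I*s + 10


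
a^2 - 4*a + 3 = (a - 3)*(a - 1)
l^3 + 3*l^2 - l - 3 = (l - 1)*(l + 1)*(l + 3)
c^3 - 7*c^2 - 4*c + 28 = (c - 7)*(c - 2)*(c + 2)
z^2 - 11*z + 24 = (z - 8)*(z - 3)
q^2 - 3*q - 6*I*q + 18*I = (q - 3)*(q - 6*I)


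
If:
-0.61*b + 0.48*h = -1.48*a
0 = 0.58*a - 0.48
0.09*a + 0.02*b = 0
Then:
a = 0.83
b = -3.72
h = -7.28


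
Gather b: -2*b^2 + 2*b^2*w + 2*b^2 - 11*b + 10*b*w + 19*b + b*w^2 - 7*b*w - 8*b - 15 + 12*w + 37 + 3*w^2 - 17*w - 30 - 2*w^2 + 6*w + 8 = 2*b^2*w + b*(w^2 + 3*w) + w^2 + w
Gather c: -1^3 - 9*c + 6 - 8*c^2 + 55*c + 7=-8*c^2 + 46*c + 12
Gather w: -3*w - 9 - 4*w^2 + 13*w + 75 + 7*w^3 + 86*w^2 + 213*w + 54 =7*w^3 + 82*w^2 + 223*w + 120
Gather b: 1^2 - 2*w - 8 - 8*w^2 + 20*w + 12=-8*w^2 + 18*w + 5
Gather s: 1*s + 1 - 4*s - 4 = -3*s - 3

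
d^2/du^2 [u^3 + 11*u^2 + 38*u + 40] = 6*u + 22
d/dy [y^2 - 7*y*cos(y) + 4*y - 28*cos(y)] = 7*y*sin(y) + 2*y + 28*sin(y) - 7*cos(y) + 4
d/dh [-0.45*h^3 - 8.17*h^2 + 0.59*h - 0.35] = -1.35*h^2 - 16.34*h + 0.59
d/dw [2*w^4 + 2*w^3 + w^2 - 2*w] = 8*w^3 + 6*w^2 + 2*w - 2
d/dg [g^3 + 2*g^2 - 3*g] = 3*g^2 + 4*g - 3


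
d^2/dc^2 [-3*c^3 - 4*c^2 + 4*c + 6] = -18*c - 8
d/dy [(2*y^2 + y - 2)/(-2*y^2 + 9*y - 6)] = 4*(5*y^2 - 8*y + 3)/(4*y^4 - 36*y^3 + 105*y^2 - 108*y + 36)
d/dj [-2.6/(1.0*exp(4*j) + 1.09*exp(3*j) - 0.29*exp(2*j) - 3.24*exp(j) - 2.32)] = (10.4*exp(3*j) + 8.502*exp(2*j) - 1.508*exp(j) - 8.424)*exp(j)/(-1.0*exp(4*j) - 1.09*exp(3*j) + 0.29*exp(2*j) + 3.24*exp(j) + 2.32)^2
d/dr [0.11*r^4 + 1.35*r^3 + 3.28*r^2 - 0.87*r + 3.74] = 0.44*r^3 + 4.05*r^2 + 6.56*r - 0.87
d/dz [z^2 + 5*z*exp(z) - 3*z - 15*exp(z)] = 5*z*exp(z) + 2*z - 10*exp(z) - 3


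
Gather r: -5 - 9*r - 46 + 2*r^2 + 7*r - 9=2*r^2 - 2*r - 60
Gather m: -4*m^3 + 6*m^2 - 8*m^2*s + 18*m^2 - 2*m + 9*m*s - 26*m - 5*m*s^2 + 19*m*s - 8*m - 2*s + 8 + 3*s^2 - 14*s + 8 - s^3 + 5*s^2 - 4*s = -4*m^3 + m^2*(24 - 8*s) + m*(-5*s^2 + 28*s - 36) - s^3 + 8*s^2 - 20*s + 16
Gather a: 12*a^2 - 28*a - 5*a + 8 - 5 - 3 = 12*a^2 - 33*a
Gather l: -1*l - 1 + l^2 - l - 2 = l^2 - 2*l - 3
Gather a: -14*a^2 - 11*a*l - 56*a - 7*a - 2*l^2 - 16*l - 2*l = -14*a^2 + a*(-11*l - 63) - 2*l^2 - 18*l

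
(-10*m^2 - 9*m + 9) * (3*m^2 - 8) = -30*m^4 - 27*m^3 + 107*m^2 + 72*m - 72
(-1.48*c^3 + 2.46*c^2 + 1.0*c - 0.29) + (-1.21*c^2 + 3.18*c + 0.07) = -1.48*c^3 + 1.25*c^2 + 4.18*c - 0.22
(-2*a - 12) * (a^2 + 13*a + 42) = -2*a^3 - 38*a^2 - 240*a - 504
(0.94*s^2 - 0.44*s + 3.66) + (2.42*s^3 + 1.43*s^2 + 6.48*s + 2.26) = 2.42*s^3 + 2.37*s^2 + 6.04*s + 5.92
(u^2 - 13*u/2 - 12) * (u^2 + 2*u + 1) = u^4 - 9*u^3/2 - 24*u^2 - 61*u/2 - 12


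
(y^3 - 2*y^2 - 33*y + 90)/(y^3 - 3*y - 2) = (-y^3 + 2*y^2 + 33*y - 90)/(-y^3 + 3*y + 2)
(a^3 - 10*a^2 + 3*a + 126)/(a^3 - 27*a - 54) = (a - 7)/(a + 3)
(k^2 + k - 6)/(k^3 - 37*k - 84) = (k - 2)/(k^2 - 3*k - 28)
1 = 1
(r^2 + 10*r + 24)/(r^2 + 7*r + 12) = (r + 6)/(r + 3)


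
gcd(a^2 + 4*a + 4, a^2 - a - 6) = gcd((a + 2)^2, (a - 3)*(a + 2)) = a + 2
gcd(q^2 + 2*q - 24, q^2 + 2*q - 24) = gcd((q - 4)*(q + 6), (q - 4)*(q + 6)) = q^2 + 2*q - 24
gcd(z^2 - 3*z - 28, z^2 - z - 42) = z - 7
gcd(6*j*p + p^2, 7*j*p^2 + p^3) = p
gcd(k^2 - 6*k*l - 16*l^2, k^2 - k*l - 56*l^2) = k - 8*l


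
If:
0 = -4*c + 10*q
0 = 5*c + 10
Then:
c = -2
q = -4/5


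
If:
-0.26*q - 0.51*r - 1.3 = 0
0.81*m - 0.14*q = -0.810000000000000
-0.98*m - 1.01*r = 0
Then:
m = -2.78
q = -10.29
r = 2.70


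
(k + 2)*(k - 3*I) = k^2 + 2*k - 3*I*k - 6*I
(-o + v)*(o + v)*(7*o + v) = -7*o^3 - o^2*v + 7*o*v^2 + v^3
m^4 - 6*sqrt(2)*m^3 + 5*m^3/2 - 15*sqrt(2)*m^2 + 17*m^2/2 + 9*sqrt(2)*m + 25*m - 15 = (m - 1/2)*(m + 3)*(m - 5*sqrt(2))*(m - sqrt(2))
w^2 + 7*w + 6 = (w + 1)*(w + 6)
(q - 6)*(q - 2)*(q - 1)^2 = q^4 - 10*q^3 + 29*q^2 - 32*q + 12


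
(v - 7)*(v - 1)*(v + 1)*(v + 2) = v^4 - 5*v^3 - 15*v^2 + 5*v + 14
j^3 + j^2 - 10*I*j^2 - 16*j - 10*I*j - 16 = (j + 1)*(j - 8*I)*(j - 2*I)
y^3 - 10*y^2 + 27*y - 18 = (y - 6)*(y - 3)*(y - 1)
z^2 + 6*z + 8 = (z + 2)*(z + 4)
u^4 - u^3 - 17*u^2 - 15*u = u*(u - 5)*(u + 1)*(u + 3)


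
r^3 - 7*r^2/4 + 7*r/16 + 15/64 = (r - 5/4)*(r - 3/4)*(r + 1/4)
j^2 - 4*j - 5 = (j - 5)*(j + 1)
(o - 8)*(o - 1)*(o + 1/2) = o^3 - 17*o^2/2 + 7*o/2 + 4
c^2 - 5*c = c*(c - 5)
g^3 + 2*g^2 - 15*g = g*(g - 3)*(g + 5)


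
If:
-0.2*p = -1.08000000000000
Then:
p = 5.40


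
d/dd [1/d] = -1/d^2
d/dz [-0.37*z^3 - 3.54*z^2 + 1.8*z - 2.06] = -1.11*z^2 - 7.08*z + 1.8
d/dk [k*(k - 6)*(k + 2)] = 3*k^2 - 8*k - 12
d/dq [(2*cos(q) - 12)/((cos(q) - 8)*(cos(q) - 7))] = 2*(cos(q)^2 - 12*cos(q) + 34)*sin(q)/((cos(q) - 8)^2*(cos(q) - 7)^2)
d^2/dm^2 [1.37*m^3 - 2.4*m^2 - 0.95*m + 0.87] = 8.22*m - 4.8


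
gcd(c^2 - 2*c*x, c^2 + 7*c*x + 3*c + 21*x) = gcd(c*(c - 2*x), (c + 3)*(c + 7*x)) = 1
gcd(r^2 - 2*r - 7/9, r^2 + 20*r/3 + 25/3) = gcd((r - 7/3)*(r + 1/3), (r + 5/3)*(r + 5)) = 1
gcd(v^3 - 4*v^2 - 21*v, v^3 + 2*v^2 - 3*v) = v^2 + 3*v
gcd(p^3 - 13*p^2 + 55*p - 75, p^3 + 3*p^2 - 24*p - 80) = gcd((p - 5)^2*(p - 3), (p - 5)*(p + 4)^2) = p - 5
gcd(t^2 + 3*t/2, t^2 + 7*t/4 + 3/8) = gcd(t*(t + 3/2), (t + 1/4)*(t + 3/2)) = t + 3/2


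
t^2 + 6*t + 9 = (t + 3)^2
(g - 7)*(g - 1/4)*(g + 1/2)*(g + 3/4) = g^4 - 6*g^3 - 111*g^2/16 - 17*g/32 + 21/32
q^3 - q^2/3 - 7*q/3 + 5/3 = (q - 1)^2*(q + 5/3)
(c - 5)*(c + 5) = c^2 - 25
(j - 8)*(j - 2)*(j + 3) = j^3 - 7*j^2 - 14*j + 48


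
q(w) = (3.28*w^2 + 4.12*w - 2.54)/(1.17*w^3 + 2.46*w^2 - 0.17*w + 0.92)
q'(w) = (6.56*w + 4.12)/(1.17*w^3 + 2.46*w^2 - 0.17*w + 0.92) + (-3.51*w^2 - 4.92*w + 0.17)*(3.28*w^2 + 4.12*w - 2.54)/(1.17*w^3 + 2.46*w^2 - 0.17*w + 0.92)^2 = (-3.8376*w^4 - 9.6408*w^3 - 1.7774*w^2 + 18.532*w + 3.3586)/(1.3689*w^6 + 5.7564*w^5 + 5.6538*w^4 + 1.3164*w^3 + 4.5553*w^2 - 0.3128*w + 0.8464)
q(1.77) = 1.01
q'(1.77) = -0.28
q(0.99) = 1.11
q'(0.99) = 0.37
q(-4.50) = -0.82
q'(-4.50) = -0.27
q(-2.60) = -3.47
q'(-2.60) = -9.49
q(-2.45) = -6.39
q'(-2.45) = -40.41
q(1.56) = 1.07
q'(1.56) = -0.26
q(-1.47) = -0.54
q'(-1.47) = -1.96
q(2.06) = 0.94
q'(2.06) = -0.26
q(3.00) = 0.73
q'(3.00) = -0.18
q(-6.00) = -0.56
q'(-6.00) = -0.12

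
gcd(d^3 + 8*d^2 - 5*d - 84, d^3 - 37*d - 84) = d + 4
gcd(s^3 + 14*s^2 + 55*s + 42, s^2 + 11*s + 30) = s + 6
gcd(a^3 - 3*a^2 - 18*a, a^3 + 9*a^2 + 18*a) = a^2 + 3*a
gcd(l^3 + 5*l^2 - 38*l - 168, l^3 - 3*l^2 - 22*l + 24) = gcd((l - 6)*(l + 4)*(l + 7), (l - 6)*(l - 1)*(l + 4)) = l^2 - 2*l - 24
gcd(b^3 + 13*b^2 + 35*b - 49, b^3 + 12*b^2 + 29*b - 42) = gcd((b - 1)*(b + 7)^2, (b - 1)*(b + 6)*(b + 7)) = b^2 + 6*b - 7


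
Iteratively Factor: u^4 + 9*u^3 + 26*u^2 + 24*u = (u + 2)*(u^3 + 7*u^2 + 12*u) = (u + 2)*(u + 3)*(u^2 + 4*u) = (u + 2)*(u + 3)*(u + 4)*(u)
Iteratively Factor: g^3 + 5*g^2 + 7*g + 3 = (g + 1)*(g^2 + 4*g + 3) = (g + 1)^2*(g + 3)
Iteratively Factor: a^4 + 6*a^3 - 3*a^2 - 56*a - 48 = (a + 4)*(a^3 + 2*a^2 - 11*a - 12) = (a + 1)*(a + 4)*(a^2 + a - 12) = (a + 1)*(a + 4)^2*(a - 3)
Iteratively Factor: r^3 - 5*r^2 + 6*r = (r - 2)*(r^2 - 3*r) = r*(r - 2)*(r - 3)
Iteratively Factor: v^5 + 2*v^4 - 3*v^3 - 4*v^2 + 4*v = (v - 1)*(v^4 + 3*v^3 - 4*v) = (v - 1)*(v + 2)*(v^3 + v^2 - 2*v) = v*(v - 1)*(v + 2)*(v^2 + v - 2) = v*(v - 1)^2*(v + 2)*(v + 2)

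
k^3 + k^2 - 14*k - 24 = (k - 4)*(k + 2)*(k + 3)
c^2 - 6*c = c*(c - 6)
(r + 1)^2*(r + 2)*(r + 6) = r^4 + 10*r^3 + 29*r^2 + 32*r + 12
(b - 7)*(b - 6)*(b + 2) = b^3 - 11*b^2 + 16*b + 84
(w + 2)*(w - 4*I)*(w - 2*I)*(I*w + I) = I*w^4 + 6*w^3 + 3*I*w^3 + 18*w^2 - 6*I*w^2 + 12*w - 24*I*w - 16*I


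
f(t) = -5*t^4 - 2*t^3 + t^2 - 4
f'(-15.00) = 66120.00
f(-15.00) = -246154.00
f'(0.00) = 0.00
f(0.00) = -4.00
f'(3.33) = -798.39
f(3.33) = -681.58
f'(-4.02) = 1194.29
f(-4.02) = -1163.70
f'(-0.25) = -0.56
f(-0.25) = -3.93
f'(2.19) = -234.47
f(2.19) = -135.22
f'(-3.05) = 505.54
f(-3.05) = -370.63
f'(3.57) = -979.32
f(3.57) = -894.42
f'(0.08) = 0.11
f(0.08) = -3.99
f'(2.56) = -369.75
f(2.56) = -245.75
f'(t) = -20*t^3 - 6*t^2 + 2*t = 2*t*(-10*t^2 - 3*t + 1)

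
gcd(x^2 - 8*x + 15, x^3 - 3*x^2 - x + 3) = x - 3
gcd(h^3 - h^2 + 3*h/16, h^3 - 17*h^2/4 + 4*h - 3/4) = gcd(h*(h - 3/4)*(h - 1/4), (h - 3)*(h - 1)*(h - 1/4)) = h - 1/4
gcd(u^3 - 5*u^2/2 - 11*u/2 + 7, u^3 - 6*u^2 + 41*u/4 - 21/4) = u^2 - 9*u/2 + 7/2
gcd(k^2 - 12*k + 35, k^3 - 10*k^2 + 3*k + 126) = k - 7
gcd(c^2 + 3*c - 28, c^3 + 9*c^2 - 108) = 1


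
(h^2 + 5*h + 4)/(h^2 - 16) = (h + 1)/(h - 4)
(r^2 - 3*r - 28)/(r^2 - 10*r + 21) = (r + 4)/(r - 3)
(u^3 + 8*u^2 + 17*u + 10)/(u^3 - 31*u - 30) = (u + 2)/(u - 6)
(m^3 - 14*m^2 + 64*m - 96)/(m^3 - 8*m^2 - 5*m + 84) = (m^2 - 10*m + 24)/(m^2 - 4*m - 21)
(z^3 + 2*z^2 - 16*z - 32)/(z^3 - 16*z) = (z + 2)/z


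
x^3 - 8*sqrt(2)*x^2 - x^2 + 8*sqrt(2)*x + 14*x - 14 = (x - 1)*(x - 7*sqrt(2))*(x - sqrt(2))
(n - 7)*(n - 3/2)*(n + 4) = n^3 - 9*n^2/2 - 47*n/2 + 42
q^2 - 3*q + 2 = (q - 2)*(q - 1)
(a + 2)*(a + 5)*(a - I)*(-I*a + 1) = -I*a^4 - 7*I*a^3 - 11*I*a^2 - 7*I*a - 10*I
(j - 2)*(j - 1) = j^2 - 3*j + 2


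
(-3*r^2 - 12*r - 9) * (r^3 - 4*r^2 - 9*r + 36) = -3*r^5 + 66*r^3 + 36*r^2 - 351*r - 324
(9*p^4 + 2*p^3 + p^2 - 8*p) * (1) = 9*p^4 + 2*p^3 + p^2 - 8*p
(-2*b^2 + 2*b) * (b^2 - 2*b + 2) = -2*b^4 + 6*b^3 - 8*b^2 + 4*b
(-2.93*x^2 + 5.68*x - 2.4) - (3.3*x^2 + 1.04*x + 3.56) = -6.23*x^2 + 4.64*x - 5.96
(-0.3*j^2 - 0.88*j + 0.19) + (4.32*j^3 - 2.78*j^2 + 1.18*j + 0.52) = 4.32*j^3 - 3.08*j^2 + 0.3*j + 0.71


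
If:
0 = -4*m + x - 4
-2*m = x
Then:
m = -2/3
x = 4/3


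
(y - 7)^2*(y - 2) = y^3 - 16*y^2 + 77*y - 98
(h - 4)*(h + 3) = h^2 - h - 12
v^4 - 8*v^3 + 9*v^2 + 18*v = v*(v - 6)*(v - 3)*(v + 1)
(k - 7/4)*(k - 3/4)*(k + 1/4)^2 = k^4 - 2*k^3 + k^2/8 + k/2 + 21/256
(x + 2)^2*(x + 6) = x^3 + 10*x^2 + 28*x + 24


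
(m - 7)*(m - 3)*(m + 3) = m^3 - 7*m^2 - 9*m + 63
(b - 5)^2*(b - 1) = b^3 - 11*b^2 + 35*b - 25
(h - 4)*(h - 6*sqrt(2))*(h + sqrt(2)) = h^3 - 5*sqrt(2)*h^2 - 4*h^2 - 12*h + 20*sqrt(2)*h + 48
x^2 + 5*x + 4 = (x + 1)*(x + 4)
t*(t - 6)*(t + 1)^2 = t^4 - 4*t^3 - 11*t^2 - 6*t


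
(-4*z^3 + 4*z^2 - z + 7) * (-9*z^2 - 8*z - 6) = 36*z^5 - 4*z^4 + z^3 - 79*z^2 - 50*z - 42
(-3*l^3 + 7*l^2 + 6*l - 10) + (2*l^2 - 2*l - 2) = -3*l^3 + 9*l^2 + 4*l - 12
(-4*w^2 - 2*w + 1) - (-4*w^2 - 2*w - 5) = 6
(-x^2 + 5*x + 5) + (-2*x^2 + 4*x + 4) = -3*x^2 + 9*x + 9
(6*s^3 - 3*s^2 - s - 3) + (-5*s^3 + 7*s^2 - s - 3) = s^3 + 4*s^2 - 2*s - 6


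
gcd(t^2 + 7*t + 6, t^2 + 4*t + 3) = t + 1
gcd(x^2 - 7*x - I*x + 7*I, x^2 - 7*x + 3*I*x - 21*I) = x - 7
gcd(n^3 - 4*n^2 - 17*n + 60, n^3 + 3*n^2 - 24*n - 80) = n^2 - n - 20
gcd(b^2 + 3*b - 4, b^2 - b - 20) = b + 4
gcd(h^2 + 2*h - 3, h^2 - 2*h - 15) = h + 3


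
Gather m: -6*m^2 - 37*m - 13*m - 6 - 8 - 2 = -6*m^2 - 50*m - 16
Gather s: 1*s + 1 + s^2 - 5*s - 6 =s^2 - 4*s - 5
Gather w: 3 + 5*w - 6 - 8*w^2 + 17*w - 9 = -8*w^2 + 22*w - 12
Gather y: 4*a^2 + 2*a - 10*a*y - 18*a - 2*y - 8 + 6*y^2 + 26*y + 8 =4*a^2 - 16*a + 6*y^2 + y*(24 - 10*a)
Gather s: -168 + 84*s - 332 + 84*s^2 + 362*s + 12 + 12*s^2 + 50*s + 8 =96*s^2 + 496*s - 480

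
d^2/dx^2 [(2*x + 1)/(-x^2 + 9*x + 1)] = 2*((2*x - 9)^2*(2*x + 1) + (6*x - 17)*(-x^2 + 9*x + 1))/(-x^2 + 9*x + 1)^3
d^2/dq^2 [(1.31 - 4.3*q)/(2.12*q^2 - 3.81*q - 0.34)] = ((4.24*q - 3.81)*(4.3*q - 1.31)*(8.48*q - 7.62) + (54.696*q - 38.3204)*(-2.12*q^2 + 3.81*q + 0.34))/(-2.12*q^2 + 3.81*q + 0.34)^3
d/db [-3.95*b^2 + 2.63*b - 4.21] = 2.63 - 7.9*b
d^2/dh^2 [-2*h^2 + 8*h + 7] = -4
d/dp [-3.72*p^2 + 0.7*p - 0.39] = 0.7 - 7.44*p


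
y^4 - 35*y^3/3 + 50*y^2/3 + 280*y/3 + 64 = (y - 8)*(y - 6)*(y + 1)*(y + 4/3)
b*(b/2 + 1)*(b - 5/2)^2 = b^4/2 - 3*b^3/2 - 15*b^2/8 + 25*b/4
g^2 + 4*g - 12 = (g - 2)*(g + 6)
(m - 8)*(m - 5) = m^2 - 13*m + 40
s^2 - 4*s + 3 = (s - 3)*(s - 1)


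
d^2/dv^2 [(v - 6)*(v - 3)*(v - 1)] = 6*v - 20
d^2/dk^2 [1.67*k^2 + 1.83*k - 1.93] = 3.34000000000000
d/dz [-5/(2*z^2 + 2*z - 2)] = 5*(2*z + 1)/(2*(z^2 + z - 1)^2)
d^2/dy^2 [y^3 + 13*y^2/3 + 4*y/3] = 6*y + 26/3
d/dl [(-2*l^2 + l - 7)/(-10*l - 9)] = (20*l^2 + 36*l - 79)/(100*l^2 + 180*l + 81)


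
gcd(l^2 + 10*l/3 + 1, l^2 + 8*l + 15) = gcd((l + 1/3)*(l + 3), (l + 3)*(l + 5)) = l + 3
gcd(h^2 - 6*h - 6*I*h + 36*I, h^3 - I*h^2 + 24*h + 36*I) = h - 6*I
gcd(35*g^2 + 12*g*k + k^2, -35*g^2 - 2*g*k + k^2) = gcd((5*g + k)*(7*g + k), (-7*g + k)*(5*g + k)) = 5*g + k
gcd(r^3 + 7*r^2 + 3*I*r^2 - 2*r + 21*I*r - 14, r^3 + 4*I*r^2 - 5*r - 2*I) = r^2 + 3*I*r - 2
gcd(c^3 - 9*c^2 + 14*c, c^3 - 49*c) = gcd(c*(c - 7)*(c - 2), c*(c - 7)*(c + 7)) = c^2 - 7*c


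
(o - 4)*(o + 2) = o^2 - 2*o - 8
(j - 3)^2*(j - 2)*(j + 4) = j^4 - 4*j^3 - 11*j^2 + 66*j - 72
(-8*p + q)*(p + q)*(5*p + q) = -40*p^3 - 43*p^2*q - 2*p*q^2 + q^3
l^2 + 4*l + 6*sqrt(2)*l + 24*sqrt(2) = (l + 4)*(l + 6*sqrt(2))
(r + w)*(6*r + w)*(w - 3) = 6*r^2*w - 18*r^2 + 7*r*w^2 - 21*r*w + w^3 - 3*w^2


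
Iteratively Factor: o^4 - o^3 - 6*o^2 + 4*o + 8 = (o + 2)*(o^3 - 3*o^2 + 4) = (o + 1)*(o + 2)*(o^2 - 4*o + 4) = (o - 2)*(o + 1)*(o + 2)*(o - 2)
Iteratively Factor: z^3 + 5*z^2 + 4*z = (z)*(z^2 + 5*z + 4) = z*(z + 4)*(z + 1)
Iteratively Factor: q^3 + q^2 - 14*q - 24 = (q + 3)*(q^2 - 2*q - 8) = (q - 4)*(q + 3)*(q + 2)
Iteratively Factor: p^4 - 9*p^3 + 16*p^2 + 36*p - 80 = (p - 4)*(p^3 - 5*p^2 - 4*p + 20) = (p - 4)*(p + 2)*(p^2 - 7*p + 10) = (p - 5)*(p - 4)*(p + 2)*(p - 2)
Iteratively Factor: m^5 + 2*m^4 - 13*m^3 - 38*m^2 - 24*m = (m)*(m^4 + 2*m^3 - 13*m^2 - 38*m - 24) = m*(m + 1)*(m^3 + m^2 - 14*m - 24) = m*(m + 1)*(m + 2)*(m^2 - m - 12) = m*(m - 4)*(m + 1)*(m + 2)*(m + 3)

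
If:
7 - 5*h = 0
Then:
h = 7/5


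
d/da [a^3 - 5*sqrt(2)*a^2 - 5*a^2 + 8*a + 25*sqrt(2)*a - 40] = 3*a^2 - 10*sqrt(2)*a - 10*a + 8 + 25*sqrt(2)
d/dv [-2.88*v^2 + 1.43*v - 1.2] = 1.43 - 5.76*v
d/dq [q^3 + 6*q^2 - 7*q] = 3*q^2 + 12*q - 7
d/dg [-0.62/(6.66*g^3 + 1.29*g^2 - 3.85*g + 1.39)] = (12.3876*g^2 + 1.5996*g - 2.387)/(6.66*g^3 + 1.29*g^2 - 3.85*g + 1.39)^2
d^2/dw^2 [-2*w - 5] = 0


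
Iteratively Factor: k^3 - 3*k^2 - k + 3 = (k + 1)*(k^2 - 4*k + 3) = (k - 3)*(k + 1)*(k - 1)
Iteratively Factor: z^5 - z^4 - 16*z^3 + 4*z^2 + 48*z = (z + 2)*(z^4 - 3*z^3 - 10*z^2 + 24*z) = (z - 2)*(z + 2)*(z^3 - z^2 - 12*z) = (z - 2)*(z + 2)*(z + 3)*(z^2 - 4*z) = z*(z - 2)*(z + 2)*(z + 3)*(z - 4)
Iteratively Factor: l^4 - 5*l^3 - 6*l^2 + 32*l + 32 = (l + 2)*(l^3 - 7*l^2 + 8*l + 16) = (l - 4)*(l + 2)*(l^2 - 3*l - 4) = (l - 4)*(l + 1)*(l + 2)*(l - 4)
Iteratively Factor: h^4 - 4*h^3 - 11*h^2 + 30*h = (h - 5)*(h^3 + h^2 - 6*h) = (h - 5)*(h + 3)*(h^2 - 2*h) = (h - 5)*(h - 2)*(h + 3)*(h)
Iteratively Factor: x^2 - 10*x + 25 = (x - 5)*(x - 5)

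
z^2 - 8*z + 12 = (z - 6)*(z - 2)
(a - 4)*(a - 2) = a^2 - 6*a + 8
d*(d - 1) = d^2 - d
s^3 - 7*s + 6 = (s - 2)*(s - 1)*(s + 3)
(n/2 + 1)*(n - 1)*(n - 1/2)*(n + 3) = n^4/2 + 7*n^3/4 - n^2/2 - 13*n/4 + 3/2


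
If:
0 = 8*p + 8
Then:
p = -1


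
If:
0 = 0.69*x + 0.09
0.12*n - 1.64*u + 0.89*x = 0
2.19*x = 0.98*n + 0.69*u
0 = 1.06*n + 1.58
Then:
No Solution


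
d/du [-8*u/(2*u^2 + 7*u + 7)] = 8*(2*u^2 - 7)/(4*u^4 + 28*u^3 + 77*u^2 + 98*u + 49)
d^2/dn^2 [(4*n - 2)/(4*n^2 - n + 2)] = 4*(6*(1 - 4*n)*(4*n^2 - n + 2) + (2*n - 1)*(8*n - 1)^2)/(4*n^2 - n + 2)^3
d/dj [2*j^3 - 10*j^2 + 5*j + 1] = 6*j^2 - 20*j + 5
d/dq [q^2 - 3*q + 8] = 2*q - 3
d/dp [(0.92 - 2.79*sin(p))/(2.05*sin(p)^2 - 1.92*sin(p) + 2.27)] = (5.7195*sin(p)^2 - 3.772*sin(p) - 4.5669)*cos(p)/(4.2025*sin(p)^4 - 7.872*sin(p)^3 + 12.9934*sin(p)^2 - 8.7168*sin(p) + 5.1529)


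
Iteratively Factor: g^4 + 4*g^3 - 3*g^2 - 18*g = (g + 3)*(g^3 + g^2 - 6*g) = (g - 2)*(g + 3)*(g^2 + 3*g) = g*(g - 2)*(g + 3)*(g + 3)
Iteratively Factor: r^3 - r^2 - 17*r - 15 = (r + 1)*(r^2 - 2*r - 15) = (r - 5)*(r + 1)*(r + 3)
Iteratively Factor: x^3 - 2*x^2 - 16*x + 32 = (x - 4)*(x^2 + 2*x - 8) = (x - 4)*(x - 2)*(x + 4)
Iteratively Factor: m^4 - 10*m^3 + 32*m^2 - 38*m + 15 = (m - 1)*(m^3 - 9*m^2 + 23*m - 15) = (m - 5)*(m - 1)*(m^2 - 4*m + 3) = (m - 5)*(m - 1)^2*(m - 3)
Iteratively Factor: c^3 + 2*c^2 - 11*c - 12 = (c + 1)*(c^2 + c - 12) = (c - 3)*(c + 1)*(c + 4)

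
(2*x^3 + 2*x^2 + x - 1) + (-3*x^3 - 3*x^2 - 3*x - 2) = -x^3 - x^2 - 2*x - 3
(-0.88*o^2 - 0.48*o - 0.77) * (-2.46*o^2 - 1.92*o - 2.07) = 2.1648*o^4 + 2.8704*o^3 + 4.6374*o^2 + 2.472*o + 1.5939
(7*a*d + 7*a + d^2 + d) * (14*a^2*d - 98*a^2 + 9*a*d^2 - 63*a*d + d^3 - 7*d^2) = 98*a^3*d^2 - 588*a^3*d - 686*a^3 + 77*a^2*d^3 - 462*a^2*d^2 - 539*a^2*d + 16*a*d^4 - 96*a*d^3 - 112*a*d^2 + d^5 - 6*d^4 - 7*d^3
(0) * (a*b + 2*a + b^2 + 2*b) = 0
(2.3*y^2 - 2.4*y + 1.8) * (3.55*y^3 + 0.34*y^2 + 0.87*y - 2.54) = 8.165*y^5 - 7.738*y^4 + 7.575*y^3 - 7.318*y^2 + 7.662*y - 4.572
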